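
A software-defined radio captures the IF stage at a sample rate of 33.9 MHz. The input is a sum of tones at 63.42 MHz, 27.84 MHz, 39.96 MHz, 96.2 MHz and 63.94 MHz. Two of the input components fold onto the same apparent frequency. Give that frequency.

6.06 MHz

fs/2 = 16.95 MHz.
63.42 MHz mod fs = 29.52 MHz.
29.52 MHz > fs/2 = 16.95 MHz, folds to fs − 29.52 MHz = 4.38 MHz.
27.84 MHz > fs/2 = 16.95 MHz, folds to fs − 27.84 MHz = 6.06 MHz.
39.96 MHz mod fs = 6.06 MHz.
6.06 MHz ≤ fs/2 = 16.95 MHz, appears at 6.06 MHz.
96.2 MHz mod fs = 28.4 MHz.
28.4 MHz > fs/2 = 16.95 MHz, folds to fs − 28.4 MHz = 5.5 MHz.
63.94 MHz mod fs = 30.04 MHz.
30.04 MHz > fs/2 = 16.95 MHz, folds to fs − 30.04 MHz = 3.86 MHz.
27.84 MHz and 39.96 MHz both map to 6.06 MHz.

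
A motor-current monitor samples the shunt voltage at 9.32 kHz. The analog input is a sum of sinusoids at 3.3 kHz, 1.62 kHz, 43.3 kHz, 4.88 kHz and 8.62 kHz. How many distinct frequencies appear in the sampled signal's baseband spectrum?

fs/2 = 4.66 kHz.
3.3 kHz ≤ fs/2 = 4.66 kHz, passes unchanged.
1.62 kHz ≤ fs/2 = 4.66 kHz, passes unchanged.
43.3 kHz mod fs = 6.02 kHz.
6.02 kHz > fs/2 = 4.66 kHz, folds to fs − 6.02 kHz = 3.3 kHz.
4.88 kHz > fs/2 = 4.66 kHz, folds to fs − 4.88 kHz = 4.44 kHz.
8.62 kHz > fs/2 = 4.66 kHz, folds to fs − 8.62 kHz = 0.7 kHz.
Distinct values: {0.7 kHz, 1.62 kHz, 3.3 kHz, 4.44 kHz} → 4.

4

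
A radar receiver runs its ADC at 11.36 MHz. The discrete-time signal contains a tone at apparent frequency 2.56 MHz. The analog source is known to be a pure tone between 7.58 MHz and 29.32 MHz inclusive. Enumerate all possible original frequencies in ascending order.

Frequencies that alias to 2.56 MHz are k·fs ± 2.56 MHz for integer k ≥ 0.
k=0: 2.56 MHz.
k=1: 8.8 MHz, 13.92 MHz.
k=2: 20.16 MHz, 25.28 MHz.
k=3: 31.52 MHz, 36.64 MHz.
Within [7.58 MHz, 29.32 MHz]: 8.8 MHz, 13.92 MHz, 20.16 MHz, 25.28 MHz.

8.8 MHz, 13.92 MHz, 20.16 MHz, 25.28 MHz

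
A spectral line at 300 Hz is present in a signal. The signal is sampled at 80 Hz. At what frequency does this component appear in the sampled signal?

20 Hz

300 Hz mod fs = 60 Hz.
60 Hz > fs/2 = 40 Hz, folds to fs − 60 Hz = 20 Hz.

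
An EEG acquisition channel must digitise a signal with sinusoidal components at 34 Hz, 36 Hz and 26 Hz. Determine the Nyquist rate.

72 Hz

Highest-frequency component: 36 Hz.
Nyquist rate = 2 × 36 Hz = 72 Hz.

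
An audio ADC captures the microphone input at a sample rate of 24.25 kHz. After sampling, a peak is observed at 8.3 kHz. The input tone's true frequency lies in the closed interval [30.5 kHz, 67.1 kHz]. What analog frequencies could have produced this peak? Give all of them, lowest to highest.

Frequencies that alias to 8.3 kHz are k·fs ± 8.3 kHz for integer k ≥ 0.
k=0: 8.3 kHz.
k=1: 15.95 kHz, 32.55 kHz.
k=2: 40.2 kHz, 56.8 kHz.
k=3: 64.45 kHz, 81.05 kHz.
k=4: 88.7 kHz, 105.3 kHz.
Within [30.5 kHz, 67.1 kHz]: 32.55 kHz, 40.2 kHz, 56.8 kHz, 64.45 kHz.

32.55 kHz, 40.2 kHz, 56.8 kHz, 64.45 kHz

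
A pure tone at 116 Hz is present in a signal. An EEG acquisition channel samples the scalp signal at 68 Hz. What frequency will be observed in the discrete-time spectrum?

116 Hz mod fs = 48 Hz.
48 Hz > fs/2 = 34 Hz, folds to fs − 48 Hz = 20 Hz.

20 Hz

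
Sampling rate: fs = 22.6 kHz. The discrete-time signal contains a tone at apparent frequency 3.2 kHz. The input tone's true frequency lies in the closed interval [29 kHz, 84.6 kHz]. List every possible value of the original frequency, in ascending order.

Frequencies that alias to 3.2 kHz are k·fs ± 3.2 kHz for integer k ≥ 0.
k=0: 3.2 kHz.
k=1: 19.4 kHz, 25.8 kHz.
k=2: 42 kHz, 48.4 kHz.
k=3: 64.6 kHz, 71 kHz.
k=4: 87.2 kHz, 93.6 kHz.
Within [29 kHz, 84.6 kHz]: 42 kHz, 48.4 kHz, 64.6 kHz, 71 kHz.

42 kHz, 48.4 kHz, 64.6 kHz, 71 kHz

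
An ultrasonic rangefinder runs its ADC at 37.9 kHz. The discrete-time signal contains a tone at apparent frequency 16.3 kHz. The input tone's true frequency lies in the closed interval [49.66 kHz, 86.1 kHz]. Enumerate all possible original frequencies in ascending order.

Frequencies that alias to 16.3 kHz are k·fs ± 16.3 kHz for integer k ≥ 0.
k=0: 16.3 kHz.
k=1: 21.6 kHz, 54.2 kHz.
k=2: 59.5 kHz, 92.1 kHz.
k=3: 97.4 kHz, 130 kHz.
Within [49.66 kHz, 86.1 kHz]: 54.2 kHz, 59.5 kHz.

54.2 kHz, 59.5 kHz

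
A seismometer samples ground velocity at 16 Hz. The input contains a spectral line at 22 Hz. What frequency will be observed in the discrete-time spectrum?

22 Hz mod fs = 6 Hz.
6 Hz ≤ fs/2 = 8 Hz, appears at 6 Hz.

6 Hz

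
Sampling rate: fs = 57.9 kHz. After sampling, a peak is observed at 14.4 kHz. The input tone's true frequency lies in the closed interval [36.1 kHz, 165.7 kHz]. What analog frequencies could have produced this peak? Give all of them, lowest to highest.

Frequencies that alias to 14.4 kHz are k·fs ± 14.4 kHz for integer k ≥ 0.
k=0: 14.4 kHz.
k=1: 43.5 kHz, 72.3 kHz.
k=2: 101.4 kHz, 130.2 kHz.
k=3: 159.3 kHz, 188.1 kHz.
k=4: 217.2 kHz, 246 kHz.
Within [36.1 kHz, 165.7 kHz]: 43.5 kHz, 72.3 kHz, 101.4 kHz, 130.2 kHz, 159.3 kHz.

43.5 kHz, 72.3 kHz, 101.4 kHz, 130.2 kHz, 159.3 kHz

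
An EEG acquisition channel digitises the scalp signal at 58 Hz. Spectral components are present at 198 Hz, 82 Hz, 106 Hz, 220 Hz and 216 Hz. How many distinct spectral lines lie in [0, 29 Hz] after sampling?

fs/2 = 29 Hz.
198 Hz mod fs = 24 Hz.
24 Hz ≤ fs/2 = 29 Hz, appears at 24 Hz.
82 Hz mod fs = 24 Hz.
24 Hz ≤ fs/2 = 29 Hz, appears at 24 Hz.
106 Hz mod fs = 48 Hz.
48 Hz > fs/2 = 29 Hz, folds to fs − 48 Hz = 10 Hz.
220 Hz mod fs = 46 Hz.
46 Hz > fs/2 = 29 Hz, folds to fs − 46 Hz = 12 Hz.
216 Hz mod fs = 42 Hz.
42 Hz > fs/2 = 29 Hz, folds to fs − 42 Hz = 16 Hz.
Distinct values: {10 Hz, 12 Hz, 16 Hz, 24 Hz} → 4.

4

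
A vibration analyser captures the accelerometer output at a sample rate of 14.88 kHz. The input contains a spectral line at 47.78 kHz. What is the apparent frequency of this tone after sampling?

47.78 kHz mod fs = 3.14 kHz.
3.14 kHz ≤ fs/2 = 7.44 kHz, appears at 3.14 kHz.

3.14 kHz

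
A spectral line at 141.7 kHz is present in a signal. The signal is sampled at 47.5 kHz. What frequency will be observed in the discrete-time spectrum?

0.8 kHz

141.7 kHz mod fs = 46.7 kHz.
46.7 kHz > fs/2 = 23.75 kHz, folds to fs − 46.7 kHz = 0.8 kHz.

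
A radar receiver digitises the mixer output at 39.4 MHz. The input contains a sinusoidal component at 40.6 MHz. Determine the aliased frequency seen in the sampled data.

1.2 MHz

40.6 MHz mod fs = 1.2 MHz.
1.2 MHz ≤ fs/2 = 19.7 MHz, appears at 1.2 MHz.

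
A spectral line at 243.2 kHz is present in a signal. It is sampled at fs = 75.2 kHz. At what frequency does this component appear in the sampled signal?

243.2 kHz mod fs = 17.6 kHz.
17.6 kHz ≤ fs/2 = 37.6 kHz, appears at 17.6 kHz.

17.6 kHz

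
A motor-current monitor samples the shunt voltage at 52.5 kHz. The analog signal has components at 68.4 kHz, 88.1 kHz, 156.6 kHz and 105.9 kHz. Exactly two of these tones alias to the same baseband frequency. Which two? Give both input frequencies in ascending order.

105.9 kHz, 156.6 kHz

fs/2 = 26.25 kHz.
68.4 kHz mod fs = 15.9 kHz.
15.9 kHz ≤ fs/2 = 26.25 kHz, appears at 15.9 kHz.
88.1 kHz mod fs = 35.6 kHz.
35.6 kHz > fs/2 = 26.25 kHz, folds to fs − 35.6 kHz = 16.9 kHz.
156.6 kHz mod fs = 51.6 kHz.
51.6 kHz > fs/2 = 26.25 kHz, folds to fs − 51.6 kHz = 0.9 kHz.
105.9 kHz mod fs = 0.9 kHz.
0.9 kHz ≤ fs/2 = 26.25 kHz, appears at 0.9 kHz.
105.9 kHz and 156.6 kHz both map to 0.9 kHz.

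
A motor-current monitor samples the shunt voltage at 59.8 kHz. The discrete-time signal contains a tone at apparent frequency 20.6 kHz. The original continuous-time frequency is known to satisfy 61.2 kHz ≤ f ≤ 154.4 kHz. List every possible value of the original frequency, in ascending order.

80.4 kHz, 99 kHz, 140.2 kHz

Frequencies that alias to 20.6 kHz are k·fs ± 20.6 kHz for integer k ≥ 0.
k=0: 20.6 kHz.
k=1: 39.2 kHz, 80.4 kHz.
k=2: 99 kHz, 140.2 kHz.
k=3: 158.8 kHz, 200 kHz.
Within [61.2 kHz, 154.4 kHz]: 80.4 kHz, 99 kHz, 140.2 kHz.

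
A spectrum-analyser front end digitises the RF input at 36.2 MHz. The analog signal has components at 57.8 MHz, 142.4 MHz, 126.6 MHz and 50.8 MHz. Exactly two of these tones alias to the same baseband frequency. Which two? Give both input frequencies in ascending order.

fs/2 = 18.1 MHz.
57.8 MHz mod fs = 21.6 MHz.
21.6 MHz > fs/2 = 18.1 MHz, folds to fs − 21.6 MHz = 14.6 MHz.
142.4 MHz mod fs = 33.8 MHz.
33.8 MHz > fs/2 = 18.1 MHz, folds to fs − 33.8 MHz = 2.4 MHz.
126.6 MHz mod fs = 18 MHz.
18 MHz ≤ fs/2 = 18.1 MHz, appears at 18 MHz.
50.8 MHz mod fs = 14.6 MHz.
14.6 MHz ≤ fs/2 = 18.1 MHz, appears at 14.6 MHz.
50.8 MHz and 57.8 MHz both map to 14.6 MHz.

50.8 MHz, 57.8 MHz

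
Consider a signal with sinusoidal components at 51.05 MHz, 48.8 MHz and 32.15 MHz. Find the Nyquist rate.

102.1 MHz

Highest-frequency component: 51.05 MHz.
Nyquist rate = 2 × 51.05 MHz = 102.1 MHz.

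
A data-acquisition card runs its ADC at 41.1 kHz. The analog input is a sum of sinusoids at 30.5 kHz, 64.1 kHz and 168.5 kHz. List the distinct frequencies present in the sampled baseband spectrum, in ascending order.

fs/2 = 20.55 kHz.
30.5 kHz > fs/2 = 20.55 kHz, folds to fs − 30.5 kHz = 10.6 kHz.
64.1 kHz mod fs = 23 kHz.
23 kHz > fs/2 = 20.55 kHz, folds to fs − 23 kHz = 18.1 kHz.
168.5 kHz mod fs = 4.1 kHz.
4.1 kHz ≤ fs/2 = 20.55 kHz, appears at 4.1 kHz.
Distinct values: {4.1 kHz, 10.6 kHz, 18.1 kHz}.

4.1 kHz, 10.6 kHz, 18.1 kHz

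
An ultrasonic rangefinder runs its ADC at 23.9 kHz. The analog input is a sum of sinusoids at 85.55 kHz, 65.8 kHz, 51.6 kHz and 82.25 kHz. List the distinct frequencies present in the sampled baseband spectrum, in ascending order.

fs/2 = 11.95 kHz.
85.55 kHz mod fs = 13.85 kHz.
13.85 kHz > fs/2 = 11.95 kHz, folds to fs − 13.85 kHz = 10.05 kHz.
65.8 kHz mod fs = 18 kHz.
18 kHz > fs/2 = 11.95 kHz, folds to fs − 18 kHz = 5.9 kHz.
51.6 kHz mod fs = 3.8 kHz.
3.8 kHz ≤ fs/2 = 11.95 kHz, appears at 3.8 kHz.
82.25 kHz mod fs = 10.55 kHz.
10.55 kHz ≤ fs/2 = 11.95 kHz, appears at 10.55 kHz.
Distinct values: {3.8 kHz, 5.9 kHz, 10.05 kHz, 10.55 kHz}.

3.8 kHz, 5.9 kHz, 10.05 kHz, 10.55 kHz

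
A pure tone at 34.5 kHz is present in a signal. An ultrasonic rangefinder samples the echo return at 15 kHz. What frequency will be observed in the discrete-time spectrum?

34.5 kHz mod fs = 4.5 kHz.
4.5 kHz ≤ fs/2 = 7.5 kHz, appears at 4.5 kHz.

4.5 kHz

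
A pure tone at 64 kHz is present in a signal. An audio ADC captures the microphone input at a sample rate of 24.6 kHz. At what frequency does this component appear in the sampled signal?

9.8 kHz

64 kHz mod fs = 14.8 kHz.
14.8 kHz > fs/2 = 12.3 kHz, folds to fs − 14.8 kHz = 9.8 kHz.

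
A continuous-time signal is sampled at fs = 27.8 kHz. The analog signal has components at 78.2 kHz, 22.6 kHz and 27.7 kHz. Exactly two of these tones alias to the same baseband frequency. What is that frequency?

fs/2 = 13.9 kHz.
78.2 kHz mod fs = 22.6 kHz.
22.6 kHz > fs/2 = 13.9 kHz, folds to fs − 22.6 kHz = 5.2 kHz.
22.6 kHz > fs/2 = 13.9 kHz, folds to fs − 22.6 kHz = 5.2 kHz.
27.7 kHz > fs/2 = 13.9 kHz, folds to fs − 27.7 kHz = 0.1 kHz.
22.6 kHz and 78.2 kHz both map to 5.2 kHz.

5.2 kHz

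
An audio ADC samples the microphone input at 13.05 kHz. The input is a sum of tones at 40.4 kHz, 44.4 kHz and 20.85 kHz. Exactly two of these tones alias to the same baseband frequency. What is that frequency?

fs/2 = 6.525 kHz.
40.4 kHz mod fs = 1.25 kHz.
1.25 kHz ≤ fs/2 = 6.525 kHz, appears at 1.25 kHz.
44.4 kHz mod fs = 5.25 kHz.
5.25 kHz ≤ fs/2 = 6.525 kHz, appears at 5.25 kHz.
20.85 kHz mod fs = 7.8 kHz.
7.8 kHz > fs/2 = 6.525 kHz, folds to fs − 7.8 kHz = 5.25 kHz.
20.85 kHz and 44.4 kHz both map to 5.25 kHz.

5.25 kHz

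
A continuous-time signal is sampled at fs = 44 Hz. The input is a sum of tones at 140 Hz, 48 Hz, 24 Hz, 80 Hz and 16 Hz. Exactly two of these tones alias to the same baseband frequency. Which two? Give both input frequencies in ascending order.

80 Hz, 140 Hz

fs/2 = 22 Hz.
140 Hz mod fs = 8 Hz.
8 Hz ≤ fs/2 = 22 Hz, appears at 8 Hz.
48 Hz mod fs = 4 Hz.
4 Hz ≤ fs/2 = 22 Hz, appears at 4 Hz.
24 Hz > fs/2 = 22 Hz, folds to fs − 24 Hz = 20 Hz.
80 Hz mod fs = 36 Hz.
36 Hz > fs/2 = 22 Hz, folds to fs − 36 Hz = 8 Hz.
16 Hz ≤ fs/2 = 22 Hz, passes unchanged.
80 Hz and 140 Hz both map to 8 Hz.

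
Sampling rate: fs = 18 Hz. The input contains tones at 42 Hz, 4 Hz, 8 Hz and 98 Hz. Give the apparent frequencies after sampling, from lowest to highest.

4 Hz, 6 Hz, 8 Hz

fs/2 = 9 Hz.
42 Hz mod fs = 6 Hz.
6 Hz ≤ fs/2 = 9 Hz, appears at 6 Hz.
4 Hz ≤ fs/2 = 9 Hz, passes unchanged.
8 Hz ≤ fs/2 = 9 Hz, passes unchanged.
98 Hz mod fs = 8 Hz.
8 Hz ≤ fs/2 = 9 Hz, appears at 8 Hz.
Distinct values: {4 Hz, 6 Hz, 8 Hz}.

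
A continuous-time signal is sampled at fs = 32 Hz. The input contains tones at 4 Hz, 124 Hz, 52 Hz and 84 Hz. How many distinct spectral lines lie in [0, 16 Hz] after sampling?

2

fs/2 = 16 Hz.
4 Hz ≤ fs/2 = 16 Hz, passes unchanged.
124 Hz mod fs = 28 Hz.
28 Hz > fs/2 = 16 Hz, folds to fs − 28 Hz = 4 Hz.
52 Hz mod fs = 20 Hz.
20 Hz > fs/2 = 16 Hz, folds to fs − 20 Hz = 12 Hz.
84 Hz mod fs = 20 Hz.
20 Hz > fs/2 = 16 Hz, folds to fs − 20 Hz = 12 Hz.
Distinct values: {4 Hz, 12 Hz} → 2.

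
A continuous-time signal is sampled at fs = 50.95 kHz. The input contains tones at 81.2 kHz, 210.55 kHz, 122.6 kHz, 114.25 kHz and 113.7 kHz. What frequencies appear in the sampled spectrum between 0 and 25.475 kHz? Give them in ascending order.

fs/2 = 25.475 kHz.
81.2 kHz mod fs = 30.25 kHz.
30.25 kHz > fs/2 = 25.475 kHz, folds to fs − 30.25 kHz = 20.7 kHz.
210.55 kHz mod fs = 6.75 kHz.
6.75 kHz ≤ fs/2 = 25.475 kHz, appears at 6.75 kHz.
122.6 kHz mod fs = 20.7 kHz.
20.7 kHz ≤ fs/2 = 25.475 kHz, appears at 20.7 kHz.
114.25 kHz mod fs = 12.35 kHz.
12.35 kHz ≤ fs/2 = 25.475 kHz, appears at 12.35 kHz.
113.7 kHz mod fs = 11.8 kHz.
11.8 kHz ≤ fs/2 = 25.475 kHz, appears at 11.8 kHz.
Distinct values: {6.75 kHz, 11.8 kHz, 12.35 kHz, 20.7 kHz}.

6.75 kHz, 11.8 kHz, 12.35 kHz, 20.7 kHz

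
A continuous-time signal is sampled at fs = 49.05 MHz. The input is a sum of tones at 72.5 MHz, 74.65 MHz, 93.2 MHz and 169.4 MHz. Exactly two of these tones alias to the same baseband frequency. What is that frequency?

23.45 MHz

fs/2 = 24.525 MHz.
72.5 MHz mod fs = 23.45 MHz.
23.45 MHz ≤ fs/2 = 24.525 MHz, appears at 23.45 MHz.
74.65 MHz mod fs = 25.6 MHz.
25.6 MHz > fs/2 = 24.525 MHz, folds to fs − 25.6 MHz = 23.45 MHz.
93.2 MHz mod fs = 44.15 MHz.
44.15 MHz > fs/2 = 24.525 MHz, folds to fs − 44.15 MHz = 4.9 MHz.
169.4 MHz mod fs = 22.25 MHz.
22.25 MHz ≤ fs/2 = 24.525 MHz, appears at 22.25 MHz.
72.5 MHz and 74.65 MHz both map to 23.45 MHz.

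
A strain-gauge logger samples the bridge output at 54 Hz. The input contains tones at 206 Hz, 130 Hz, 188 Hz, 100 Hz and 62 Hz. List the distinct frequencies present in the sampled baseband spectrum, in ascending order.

fs/2 = 27 Hz.
206 Hz mod fs = 44 Hz.
44 Hz > fs/2 = 27 Hz, folds to fs − 44 Hz = 10 Hz.
130 Hz mod fs = 22 Hz.
22 Hz ≤ fs/2 = 27 Hz, appears at 22 Hz.
188 Hz mod fs = 26 Hz.
26 Hz ≤ fs/2 = 27 Hz, appears at 26 Hz.
100 Hz mod fs = 46 Hz.
46 Hz > fs/2 = 27 Hz, folds to fs − 46 Hz = 8 Hz.
62 Hz mod fs = 8 Hz.
8 Hz ≤ fs/2 = 27 Hz, appears at 8 Hz.
Distinct values: {8 Hz, 10 Hz, 22 Hz, 26 Hz}.

8 Hz, 10 Hz, 22 Hz, 26 Hz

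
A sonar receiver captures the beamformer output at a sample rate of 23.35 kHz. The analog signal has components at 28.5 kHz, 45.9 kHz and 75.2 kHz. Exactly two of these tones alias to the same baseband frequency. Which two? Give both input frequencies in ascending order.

fs/2 = 11.675 kHz.
28.5 kHz mod fs = 5.15 kHz.
5.15 kHz ≤ fs/2 = 11.675 kHz, appears at 5.15 kHz.
45.9 kHz mod fs = 22.55 kHz.
22.55 kHz > fs/2 = 11.675 kHz, folds to fs − 22.55 kHz = 0.8 kHz.
75.2 kHz mod fs = 5.15 kHz.
5.15 kHz ≤ fs/2 = 11.675 kHz, appears at 5.15 kHz.
28.5 kHz and 75.2 kHz both map to 5.15 kHz.

28.5 kHz, 75.2 kHz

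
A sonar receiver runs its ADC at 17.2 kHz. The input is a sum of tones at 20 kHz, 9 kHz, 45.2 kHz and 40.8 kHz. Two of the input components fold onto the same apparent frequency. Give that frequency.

fs/2 = 8.6 kHz.
20 kHz mod fs = 2.8 kHz.
2.8 kHz ≤ fs/2 = 8.6 kHz, appears at 2.8 kHz.
9 kHz > fs/2 = 8.6 kHz, folds to fs − 9 kHz = 8.2 kHz.
45.2 kHz mod fs = 10.8 kHz.
10.8 kHz > fs/2 = 8.6 kHz, folds to fs − 10.8 kHz = 6.4 kHz.
40.8 kHz mod fs = 6.4 kHz.
6.4 kHz ≤ fs/2 = 8.6 kHz, appears at 6.4 kHz.
40.8 kHz and 45.2 kHz both map to 6.4 kHz.

6.4 kHz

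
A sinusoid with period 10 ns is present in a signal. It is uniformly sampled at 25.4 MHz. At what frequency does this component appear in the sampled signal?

1.6 MHz

T = 10 ns → f = 1/T = 100 MHz.
100 MHz mod fs = 23.8 MHz.
23.8 MHz > fs/2 = 12.7 MHz, folds to fs − 23.8 MHz = 1.6 MHz.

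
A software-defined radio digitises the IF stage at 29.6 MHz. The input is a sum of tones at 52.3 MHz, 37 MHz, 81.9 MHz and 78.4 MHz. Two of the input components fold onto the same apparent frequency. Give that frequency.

6.9 MHz

fs/2 = 14.8 MHz.
52.3 MHz mod fs = 22.7 MHz.
22.7 MHz > fs/2 = 14.8 MHz, folds to fs − 22.7 MHz = 6.9 MHz.
37 MHz mod fs = 7.4 MHz.
7.4 MHz ≤ fs/2 = 14.8 MHz, appears at 7.4 MHz.
81.9 MHz mod fs = 22.7 MHz.
22.7 MHz > fs/2 = 14.8 MHz, folds to fs − 22.7 MHz = 6.9 MHz.
78.4 MHz mod fs = 19.2 MHz.
19.2 MHz > fs/2 = 14.8 MHz, folds to fs − 19.2 MHz = 10.4 MHz.
52.3 MHz and 81.9 MHz both map to 6.9 MHz.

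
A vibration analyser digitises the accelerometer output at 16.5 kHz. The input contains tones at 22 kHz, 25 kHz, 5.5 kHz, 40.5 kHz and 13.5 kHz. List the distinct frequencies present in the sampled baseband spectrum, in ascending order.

3 kHz, 5.5 kHz, 7.5 kHz, 8 kHz

fs/2 = 8.25 kHz.
22 kHz mod fs = 5.5 kHz.
5.5 kHz ≤ fs/2 = 8.25 kHz, appears at 5.5 kHz.
25 kHz mod fs = 8.5 kHz.
8.5 kHz > fs/2 = 8.25 kHz, folds to fs − 8.5 kHz = 8 kHz.
5.5 kHz ≤ fs/2 = 8.25 kHz, passes unchanged.
40.5 kHz mod fs = 7.5 kHz.
7.5 kHz ≤ fs/2 = 8.25 kHz, appears at 7.5 kHz.
13.5 kHz > fs/2 = 8.25 kHz, folds to fs − 13.5 kHz = 3 kHz.
Distinct values: {3 kHz, 5.5 kHz, 7.5 kHz, 8 kHz}.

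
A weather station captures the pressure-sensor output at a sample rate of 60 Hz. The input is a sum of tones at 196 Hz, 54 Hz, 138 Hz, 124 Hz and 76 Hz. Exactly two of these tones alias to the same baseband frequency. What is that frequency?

fs/2 = 30 Hz.
196 Hz mod fs = 16 Hz.
16 Hz ≤ fs/2 = 30 Hz, appears at 16 Hz.
54 Hz > fs/2 = 30 Hz, folds to fs − 54 Hz = 6 Hz.
138 Hz mod fs = 18 Hz.
18 Hz ≤ fs/2 = 30 Hz, appears at 18 Hz.
124 Hz mod fs = 4 Hz.
4 Hz ≤ fs/2 = 30 Hz, appears at 4 Hz.
76 Hz mod fs = 16 Hz.
16 Hz ≤ fs/2 = 30 Hz, appears at 16 Hz.
76 Hz and 196 Hz both map to 16 Hz.

16 Hz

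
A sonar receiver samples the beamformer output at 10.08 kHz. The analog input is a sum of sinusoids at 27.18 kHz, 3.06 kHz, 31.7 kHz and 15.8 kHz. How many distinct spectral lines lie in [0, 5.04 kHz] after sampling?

fs/2 = 5.04 kHz.
27.18 kHz mod fs = 7.02 kHz.
7.02 kHz > fs/2 = 5.04 kHz, folds to fs − 7.02 kHz = 3.06 kHz.
3.06 kHz ≤ fs/2 = 5.04 kHz, passes unchanged.
31.7 kHz mod fs = 1.46 kHz.
1.46 kHz ≤ fs/2 = 5.04 kHz, appears at 1.46 kHz.
15.8 kHz mod fs = 5.72 kHz.
5.72 kHz > fs/2 = 5.04 kHz, folds to fs − 5.72 kHz = 4.36 kHz.
Distinct values: {1.46 kHz, 3.06 kHz, 4.36 kHz} → 3.

3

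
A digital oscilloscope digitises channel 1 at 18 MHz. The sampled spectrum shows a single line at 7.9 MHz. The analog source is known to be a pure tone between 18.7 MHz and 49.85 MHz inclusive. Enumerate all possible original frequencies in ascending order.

Frequencies that alias to 7.9 MHz are k·fs ± 7.9 MHz for integer k ≥ 0.
k=0: 7.9 MHz.
k=1: 10.1 MHz, 25.9 MHz.
k=2: 28.1 MHz, 43.9 MHz.
k=3: 46.1 MHz, 61.9 MHz.
k=4: 64.1 MHz, 79.9 MHz.
Within [18.7 MHz, 49.85 MHz]: 25.9 MHz, 28.1 MHz, 43.9 MHz, 46.1 MHz.

25.9 MHz, 28.1 MHz, 43.9 MHz, 46.1 MHz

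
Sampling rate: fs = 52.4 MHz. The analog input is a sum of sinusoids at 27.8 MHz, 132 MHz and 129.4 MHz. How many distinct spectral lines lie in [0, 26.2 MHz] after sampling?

fs/2 = 26.2 MHz.
27.8 MHz > fs/2 = 26.2 MHz, folds to fs − 27.8 MHz = 24.6 MHz.
132 MHz mod fs = 27.2 MHz.
27.2 MHz > fs/2 = 26.2 MHz, folds to fs − 27.2 MHz = 25.2 MHz.
129.4 MHz mod fs = 24.6 MHz.
24.6 MHz ≤ fs/2 = 26.2 MHz, appears at 24.6 MHz.
Distinct values: {24.6 MHz, 25.2 MHz} → 2.

2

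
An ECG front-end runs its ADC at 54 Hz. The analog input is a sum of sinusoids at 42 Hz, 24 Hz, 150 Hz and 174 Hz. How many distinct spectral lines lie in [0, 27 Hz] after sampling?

fs/2 = 27 Hz.
42 Hz > fs/2 = 27 Hz, folds to fs − 42 Hz = 12 Hz.
24 Hz ≤ fs/2 = 27 Hz, passes unchanged.
150 Hz mod fs = 42 Hz.
42 Hz > fs/2 = 27 Hz, folds to fs − 42 Hz = 12 Hz.
174 Hz mod fs = 12 Hz.
12 Hz ≤ fs/2 = 27 Hz, appears at 12 Hz.
Distinct values: {12 Hz, 24 Hz} → 2.

2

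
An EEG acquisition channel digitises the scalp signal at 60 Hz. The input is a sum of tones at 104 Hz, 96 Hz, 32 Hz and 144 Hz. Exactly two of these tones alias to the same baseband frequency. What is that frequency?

fs/2 = 30 Hz.
104 Hz mod fs = 44 Hz.
44 Hz > fs/2 = 30 Hz, folds to fs − 44 Hz = 16 Hz.
96 Hz mod fs = 36 Hz.
36 Hz > fs/2 = 30 Hz, folds to fs − 36 Hz = 24 Hz.
32 Hz > fs/2 = 30 Hz, folds to fs − 32 Hz = 28 Hz.
144 Hz mod fs = 24 Hz.
24 Hz ≤ fs/2 = 30 Hz, appears at 24 Hz.
96 Hz and 144 Hz both map to 24 Hz.

24 Hz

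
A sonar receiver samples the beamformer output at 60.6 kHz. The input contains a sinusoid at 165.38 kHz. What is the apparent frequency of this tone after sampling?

165.38 kHz mod fs = 44.18 kHz.
44.18 kHz > fs/2 = 30.3 kHz, folds to fs − 44.18 kHz = 16.42 kHz.

16.42 kHz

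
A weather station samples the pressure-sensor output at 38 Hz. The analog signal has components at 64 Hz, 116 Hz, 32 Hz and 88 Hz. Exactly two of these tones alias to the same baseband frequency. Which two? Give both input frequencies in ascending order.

fs/2 = 19 Hz.
64 Hz mod fs = 26 Hz.
26 Hz > fs/2 = 19 Hz, folds to fs − 26 Hz = 12 Hz.
116 Hz mod fs = 2 Hz.
2 Hz ≤ fs/2 = 19 Hz, appears at 2 Hz.
32 Hz > fs/2 = 19 Hz, folds to fs − 32 Hz = 6 Hz.
88 Hz mod fs = 12 Hz.
12 Hz ≤ fs/2 = 19 Hz, appears at 12 Hz.
64 Hz and 88 Hz both map to 12 Hz.

64 Hz, 88 Hz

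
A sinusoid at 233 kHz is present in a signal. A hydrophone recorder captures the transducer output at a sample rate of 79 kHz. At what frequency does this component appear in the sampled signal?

4 kHz

233 kHz mod fs = 75 kHz.
75 kHz > fs/2 = 39.5 kHz, folds to fs − 75 kHz = 4 kHz.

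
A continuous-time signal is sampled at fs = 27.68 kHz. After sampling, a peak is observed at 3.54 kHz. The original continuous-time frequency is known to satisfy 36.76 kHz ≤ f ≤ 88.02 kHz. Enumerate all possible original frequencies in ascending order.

51.82 kHz, 58.9 kHz, 79.5 kHz, 86.58 kHz

Frequencies that alias to 3.54 kHz are k·fs ± 3.54 kHz for integer k ≥ 0.
k=0: 3.54 kHz.
k=1: 24.14 kHz, 31.22 kHz.
k=2: 51.82 kHz, 58.9 kHz.
k=3: 79.5 kHz, 86.58 kHz.
k=4: 107.18 kHz, 114.26 kHz.
Within [36.76 kHz, 88.02 kHz]: 51.82 kHz, 58.9 kHz, 79.5 kHz, 86.58 kHz.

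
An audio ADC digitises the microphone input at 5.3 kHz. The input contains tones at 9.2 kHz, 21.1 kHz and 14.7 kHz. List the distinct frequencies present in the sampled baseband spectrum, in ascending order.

fs/2 = 2.65 kHz.
9.2 kHz mod fs = 3.9 kHz.
3.9 kHz > fs/2 = 2.65 kHz, folds to fs − 3.9 kHz = 1.4 kHz.
21.1 kHz mod fs = 5.2 kHz.
5.2 kHz > fs/2 = 2.65 kHz, folds to fs − 5.2 kHz = 0.1 kHz.
14.7 kHz mod fs = 4.1 kHz.
4.1 kHz > fs/2 = 2.65 kHz, folds to fs − 4.1 kHz = 1.2 kHz.
Distinct values: {0.1 kHz, 1.2 kHz, 1.4 kHz}.

0.1 kHz, 1.2 kHz, 1.4 kHz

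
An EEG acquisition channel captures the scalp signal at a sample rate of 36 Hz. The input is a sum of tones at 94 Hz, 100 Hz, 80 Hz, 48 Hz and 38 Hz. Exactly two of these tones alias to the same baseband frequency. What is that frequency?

fs/2 = 18 Hz.
94 Hz mod fs = 22 Hz.
22 Hz > fs/2 = 18 Hz, folds to fs − 22 Hz = 14 Hz.
100 Hz mod fs = 28 Hz.
28 Hz > fs/2 = 18 Hz, folds to fs − 28 Hz = 8 Hz.
80 Hz mod fs = 8 Hz.
8 Hz ≤ fs/2 = 18 Hz, appears at 8 Hz.
48 Hz mod fs = 12 Hz.
12 Hz ≤ fs/2 = 18 Hz, appears at 12 Hz.
38 Hz mod fs = 2 Hz.
2 Hz ≤ fs/2 = 18 Hz, appears at 2 Hz.
80 Hz and 100 Hz both map to 8 Hz.

8 Hz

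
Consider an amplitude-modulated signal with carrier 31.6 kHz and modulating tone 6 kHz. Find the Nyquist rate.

75.2 kHz

AM sidebands sit at fc ± fm = 25.6 kHz and 37.6 kHz.
Highest-frequency component: 37.6 kHz.
Nyquist rate = 2 × 37.6 kHz = 75.2 kHz.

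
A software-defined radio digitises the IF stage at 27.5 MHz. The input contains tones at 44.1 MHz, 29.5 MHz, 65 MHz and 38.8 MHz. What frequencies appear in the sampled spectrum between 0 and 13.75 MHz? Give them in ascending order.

fs/2 = 13.75 MHz.
44.1 MHz mod fs = 16.6 MHz.
16.6 MHz > fs/2 = 13.75 MHz, folds to fs − 16.6 MHz = 10.9 MHz.
29.5 MHz mod fs = 2 MHz.
2 MHz ≤ fs/2 = 13.75 MHz, appears at 2 MHz.
65 MHz mod fs = 10 MHz.
10 MHz ≤ fs/2 = 13.75 MHz, appears at 10 MHz.
38.8 MHz mod fs = 11.3 MHz.
11.3 MHz ≤ fs/2 = 13.75 MHz, appears at 11.3 MHz.
Distinct values: {2 MHz, 10 MHz, 10.9 MHz, 11.3 MHz}.

2 MHz, 10 MHz, 10.9 MHz, 11.3 MHz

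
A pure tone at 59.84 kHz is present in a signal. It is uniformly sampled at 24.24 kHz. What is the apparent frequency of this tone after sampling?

11.36 kHz

59.84 kHz mod fs = 11.36 kHz.
11.36 kHz ≤ fs/2 = 12.12 kHz, appears at 11.36 kHz.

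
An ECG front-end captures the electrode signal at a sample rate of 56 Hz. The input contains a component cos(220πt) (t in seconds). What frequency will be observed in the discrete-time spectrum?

2 Hz

ω = 220π rad/s → f = ω/(2π) = 110 Hz.
110 Hz mod fs = 54 Hz.
54 Hz > fs/2 = 28 Hz, folds to fs − 54 Hz = 2 Hz.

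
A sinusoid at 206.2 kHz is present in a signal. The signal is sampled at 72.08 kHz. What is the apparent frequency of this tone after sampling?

206.2 kHz mod fs = 62.04 kHz.
62.04 kHz > fs/2 = 36.04 kHz, folds to fs − 62.04 kHz = 10.04 kHz.

10.04 kHz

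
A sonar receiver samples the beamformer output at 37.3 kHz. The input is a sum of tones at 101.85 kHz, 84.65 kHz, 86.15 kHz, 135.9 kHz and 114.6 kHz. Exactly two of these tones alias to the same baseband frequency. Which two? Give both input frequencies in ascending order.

fs/2 = 18.65 kHz.
101.85 kHz mod fs = 27.25 kHz.
27.25 kHz > fs/2 = 18.65 kHz, folds to fs − 27.25 kHz = 10.05 kHz.
84.65 kHz mod fs = 10.05 kHz.
10.05 kHz ≤ fs/2 = 18.65 kHz, appears at 10.05 kHz.
86.15 kHz mod fs = 11.55 kHz.
11.55 kHz ≤ fs/2 = 18.65 kHz, appears at 11.55 kHz.
135.9 kHz mod fs = 24 kHz.
24 kHz > fs/2 = 18.65 kHz, folds to fs − 24 kHz = 13.3 kHz.
114.6 kHz mod fs = 2.7 kHz.
2.7 kHz ≤ fs/2 = 18.65 kHz, appears at 2.7 kHz.
84.65 kHz and 101.85 kHz both map to 10.05 kHz.

84.65 kHz, 101.85 kHz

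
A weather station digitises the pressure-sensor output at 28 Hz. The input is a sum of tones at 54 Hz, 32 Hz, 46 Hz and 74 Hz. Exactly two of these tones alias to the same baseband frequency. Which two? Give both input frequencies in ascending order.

fs/2 = 14 Hz.
54 Hz mod fs = 26 Hz.
26 Hz > fs/2 = 14 Hz, folds to fs − 26 Hz = 2 Hz.
32 Hz mod fs = 4 Hz.
4 Hz ≤ fs/2 = 14 Hz, appears at 4 Hz.
46 Hz mod fs = 18 Hz.
18 Hz > fs/2 = 14 Hz, folds to fs − 18 Hz = 10 Hz.
74 Hz mod fs = 18 Hz.
18 Hz > fs/2 = 14 Hz, folds to fs − 18 Hz = 10 Hz.
46 Hz and 74 Hz both map to 10 Hz.

46 Hz, 74 Hz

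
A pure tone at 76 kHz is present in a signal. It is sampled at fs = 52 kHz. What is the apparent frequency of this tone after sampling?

24 kHz

76 kHz mod fs = 24 kHz.
24 kHz ≤ fs/2 = 26 kHz, appears at 24 kHz.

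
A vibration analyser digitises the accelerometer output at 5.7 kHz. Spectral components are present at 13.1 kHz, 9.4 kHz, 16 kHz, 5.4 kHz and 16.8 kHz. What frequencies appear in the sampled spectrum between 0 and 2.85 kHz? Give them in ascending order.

fs/2 = 2.85 kHz.
13.1 kHz mod fs = 1.7 kHz.
1.7 kHz ≤ fs/2 = 2.85 kHz, appears at 1.7 kHz.
9.4 kHz mod fs = 3.7 kHz.
3.7 kHz > fs/2 = 2.85 kHz, folds to fs − 3.7 kHz = 2 kHz.
16 kHz mod fs = 4.6 kHz.
4.6 kHz > fs/2 = 2.85 kHz, folds to fs − 4.6 kHz = 1.1 kHz.
5.4 kHz > fs/2 = 2.85 kHz, folds to fs − 5.4 kHz = 0.3 kHz.
16.8 kHz mod fs = 5.4 kHz.
5.4 kHz > fs/2 = 2.85 kHz, folds to fs − 5.4 kHz = 0.3 kHz.
Distinct values: {0.3 kHz, 1.1 kHz, 1.7 kHz, 2 kHz}.

0.3 kHz, 1.1 kHz, 1.7 kHz, 2 kHz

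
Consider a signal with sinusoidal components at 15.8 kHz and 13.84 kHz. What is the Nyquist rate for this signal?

31.6 kHz

Highest-frequency component: 15.8 kHz.
Nyquist rate = 2 × 15.8 kHz = 31.6 kHz.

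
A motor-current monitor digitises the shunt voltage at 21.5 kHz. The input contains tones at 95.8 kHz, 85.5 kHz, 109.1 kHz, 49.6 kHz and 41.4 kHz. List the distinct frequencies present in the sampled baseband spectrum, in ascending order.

fs/2 = 10.75 kHz.
95.8 kHz mod fs = 9.8 kHz.
9.8 kHz ≤ fs/2 = 10.75 kHz, appears at 9.8 kHz.
85.5 kHz mod fs = 21 kHz.
21 kHz > fs/2 = 10.75 kHz, folds to fs − 21 kHz = 0.5 kHz.
109.1 kHz mod fs = 1.6 kHz.
1.6 kHz ≤ fs/2 = 10.75 kHz, appears at 1.6 kHz.
49.6 kHz mod fs = 6.6 kHz.
6.6 kHz ≤ fs/2 = 10.75 kHz, appears at 6.6 kHz.
41.4 kHz mod fs = 19.9 kHz.
19.9 kHz > fs/2 = 10.75 kHz, folds to fs − 19.9 kHz = 1.6 kHz.
Distinct values: {0.5 kHz, 1.6 kHz, 6.6 kHz, 9.8 kHz}.

0.5 kHz, 1.6 kHz, 6.6 kHz, 9.8 kHz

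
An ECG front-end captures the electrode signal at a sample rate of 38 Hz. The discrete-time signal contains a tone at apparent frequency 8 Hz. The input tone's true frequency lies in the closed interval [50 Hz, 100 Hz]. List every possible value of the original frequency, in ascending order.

68 Hz, 84 Hz

Frequencies that alias to 8 Hz are k·fs ± 8 Hz for integer k ≥ 0.
k=0: 8 Hz.
k=1: 30 Hz, 46 Hz.
k=2: 68 Hz, 84 Hz.
k=3: 106 Hz, 122 Hz.
Within [50 Hz, 100 Hz]: 68 Hz, 84 Hz.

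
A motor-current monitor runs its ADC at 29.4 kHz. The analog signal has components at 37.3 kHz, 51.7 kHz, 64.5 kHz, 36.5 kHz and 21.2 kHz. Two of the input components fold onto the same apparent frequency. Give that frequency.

7.1 kHz

fs/2 = 14.7 kHz.
37.3 kHz mod fs = 7.9 kHz.
7.9 kHz ≤ fs/2 = 14.7 kHz, appears at 7.9 kHz.
51.7 kHz mod fs = 22.3 kHz.
22.3 kHz > fs/2 = 14.7 kHz, folds to fs − 22.3 kHz = 7.1 kHz.
64.5 kHz mod fs = 5.7 kHz.
5.7 kHz ≤ fs/2 = 14.7 kHz, appears at 5.7 kHz.
36.5 kHz mod fs = 7.1 kHz.
7.1 kHz ≤ fs/2 = 14.7 kHz, appears at 7.1 kHz.
21.2 kHz > fs/2 = 14.7 kHz, folds to fs − 21.2 kHz = 8.2 kHz.
36.5 kHz and 51.7 kHz both map to 7.1 kHz.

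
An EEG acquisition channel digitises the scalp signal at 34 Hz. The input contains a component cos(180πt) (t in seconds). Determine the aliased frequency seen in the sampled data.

ω = 180π rad/s → f = ω/(2π) = 90 Hz.
90 Hz mod fs = 22 Hz.
22 Hz > fs/2 = 17 Hz, folds to fs − 22 Hz = 12 Hz.

12 Hz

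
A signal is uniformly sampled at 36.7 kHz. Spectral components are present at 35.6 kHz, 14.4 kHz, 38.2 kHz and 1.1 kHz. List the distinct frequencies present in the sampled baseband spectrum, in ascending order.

fs/2 = 18.35 kHz.
35.6 kHz > fs/2 = 18.35 kHz, folds to fs − 35.6 kHz = 1.1 kHz.
14.4 kHz ≤ fs/2 = 18.35 kHz, passes unchanged.
38.2 kHz mod fs = 1.5 kHz.
1.5 kHz ≤ fs/2 = 18.35 kHz, appears at 1.5 kHz.
1.1 kHz ≤ fs/2 = 18.35 kHz, passes unchanged.
Distinct values: {1.1 kHz, 1.5 kHz, 14.4 kHz}.

1.1 kHz, 1.5 kHz, 14.4 kHz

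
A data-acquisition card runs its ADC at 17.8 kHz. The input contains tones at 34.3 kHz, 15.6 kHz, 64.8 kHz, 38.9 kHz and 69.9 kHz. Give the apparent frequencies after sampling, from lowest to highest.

1.3 kHz, 2.2 kHz, 3.3 kHz, 6.4 kHz

fs/2 = 8.9 kHz.
34.3 kHz mod fs = 16.5 kHz.
16.5 kHz > fs/2 = 8.9 kHz, folds to fs − 16.5 kHz = 1.3 kHz.
15.6 kHz > fs/2 = 8.9 kHz, folds to fs − 15.6 kHz = 2.2 kHz.
64.8 kHz mod fs = 11.4 kHz.
11.4 kHz > fs/2 = 8.9 kHz, folds to fs − 11.4 kHz = 6.4 kHz.
38.9 kHz mod fs = 3.3 kHz.
3.3 kHz ≤ fs/2 = 8.9 kHz, appears at 3.3 kHz.
69.9 kHz mod fs = 16.5 kHz.
16.5 kHz > fs/2 = 8.9 kHz, folds to fs − 16.5 kHz = 1.3 kHz.
Distinct values: {1.3 kHz, 2.2 kHz, 3.3 kHz, 6.4 kHz}.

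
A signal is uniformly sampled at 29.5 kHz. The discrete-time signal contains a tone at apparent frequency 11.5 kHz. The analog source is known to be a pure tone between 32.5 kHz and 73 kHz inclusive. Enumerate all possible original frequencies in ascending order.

Frequencies that alias to 11.5 kHz are k·fs ± 11.5 kHz for integer k ≥ 0.
k=0: 11.5 kHz.
k=1: 18 kHz, 41 kHz.
k=2: 47.5 kHz, 70.5 kHz.
k=3: 77 kHz, 100 kHz.
Within [32.5 kHz, 73 kHz]: 41 kHz, 47.5 kHz, 70.5 kHz.

41 kHz, 47.5 kHz, 70.5 kHz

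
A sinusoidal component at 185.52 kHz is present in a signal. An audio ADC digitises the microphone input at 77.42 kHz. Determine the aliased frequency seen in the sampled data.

30.68 kHz

185.52 kHz mod fs = 30.68 kHz.
30.68 kHz ≤ fs/2 = 38.71 kHz, appears at 30.68 kHz.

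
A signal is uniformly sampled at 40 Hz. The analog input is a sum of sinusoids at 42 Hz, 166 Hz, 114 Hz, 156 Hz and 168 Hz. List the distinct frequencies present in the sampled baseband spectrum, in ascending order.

2 Hz, 4 Hz, 6 Hz, 8 Hz

fs/2 = 20 Hz.
42 Hz mod fs = 2 Hz.
2 Hz ≤ fs/2 = 20 Hz, appears at 2 Hz.
166 Hz mod fs = 6 Hz.
6 Hz ≤ fs/2 = 20 Hz, appears at 6 Hz.
114 Hz mod fs = 34 Hz.
34 Hz > fs/2 = 20 Hz, folds to fs − 34 Hz = 6 Hz.
156 Hz mod fs = 36 Hz.
36 Hz > fs/2 = 20 Hz, folds to fs − 36 Hz = 4 Hz.
168 Hz mod fs = 8 Hz.
8 Hz ≤ fs/2 = 20 Hz, appears at 8 Hz.
Distinct values: {2 Hz, 4 Hz, 6 Hz, 8 Hz}.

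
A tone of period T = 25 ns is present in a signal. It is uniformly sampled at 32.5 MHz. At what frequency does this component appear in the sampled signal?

7.5 MHz

T = 25 ns → f = 1/T = 40 MHz.
40 MHz mod fs = 7.5 MHz.
7.5 MHz ≤ fs/2 = 16.25 MHz, appears at 7.5 MHz.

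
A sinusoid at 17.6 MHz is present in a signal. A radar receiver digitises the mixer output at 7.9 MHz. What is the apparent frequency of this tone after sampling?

1.8 MHz

17.6 MHz mod fs = 1.8 MHz.
1.8 MHz ≤ fs/2 = 3.95 MHz, appears at 1.8 MHz.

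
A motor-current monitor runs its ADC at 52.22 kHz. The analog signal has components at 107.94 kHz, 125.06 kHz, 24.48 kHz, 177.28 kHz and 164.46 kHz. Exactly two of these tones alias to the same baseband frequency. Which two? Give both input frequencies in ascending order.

fs/2 = 26.11 kHz.
107.94 kHz mod fs = 3.5 kHz.
3.5 kHz ≤ fs/2 = 26.11 kHz, appears at 3.5 kHz.
125.06 kHz mod fs = 20.62 kHz.
20.62 kHz ≤ fs/2 = 26.11 kHz, appears at 20.62 kHz.
24.48 kHz ≤ fs/2 = 26.11 kHz, passes unchanged.
177.28 kHz mod fs = 20.62 kHz.
20.62 kHz ≤ fs/2 = 26.11 kHz, appears at 20.62 kHz.
164.46 kHz mod fs = 7.8 kHz.
7.8 kHz ≤ fs/2 = 26.11 kHz, appears at 7.8 kHz.
125.06 kHz and 177.28 kHz both map to 20.62 kHz.

125.06 kHz, 177.28 kHz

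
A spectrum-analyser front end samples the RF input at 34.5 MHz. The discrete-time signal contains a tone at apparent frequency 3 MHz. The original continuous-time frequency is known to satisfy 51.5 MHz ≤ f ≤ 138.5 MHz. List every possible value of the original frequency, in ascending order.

66 MHz, 72 MHz, 100.5 MHz, 106.5 MHz, 135 MHz

Frequencies that alias to 3 MHz are k·fs ± 3 MHz for integer k ≥ 0.
k=0: 3 MHz.
k=1: 31.5 MHz, 37.5 MHz.
k=2: 66 MHz, 72 MHz.
k=3: 100.5 MHz, 106.5 MHz.
k=4: 135 MHz, 141 MHz.
k=5: 169.5 MHz, 175.5 MHz.
Within [51.5 MHz, 138.5 MHz]: 66 MHz, 72 MHz, 100.5 MHz, 106.5 MHz, 135 MHz.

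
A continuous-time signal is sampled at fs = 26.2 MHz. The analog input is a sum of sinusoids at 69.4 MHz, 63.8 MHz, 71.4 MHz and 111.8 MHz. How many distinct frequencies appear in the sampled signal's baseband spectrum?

fs/2 = 13.1 MHz.
69.4 MHz mod fs = 17 MHz.
17 MHz > fs/2 = 13.1 MHz, folds to fs − 17 MHz = 9.2 MHz.
63.8 MHz mod fs = 11.4 MHz.
11.4 MHz ≤ fs/2 = 13.1 MHz, appears at 11.4 MHz.
71.4 MHz mod fs = 19 MHz.
19 MHz > fs/2 = 13.1 MHz, folds to fs − 19 MHz = 7.2 MHz.
111.8 MHz mod fs = 7 MHz.
7 MHz ≤ fs/2 = 13.1 MHz, appears at 7 MHz.
Distinct values: {7 MHz, 7.2 MHz, 9.2 MHz, 11.4 MHz} → 4.

4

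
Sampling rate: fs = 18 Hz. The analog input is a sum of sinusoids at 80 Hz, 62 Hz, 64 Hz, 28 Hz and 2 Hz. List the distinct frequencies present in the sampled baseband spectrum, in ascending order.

fs/2 = 9 Hz.
80 Hz mod fs = 8 Hz.
8 Hz ≤ fs/2 = 9 Hz, appears at 8 Hz.
62 Hz mod fs = 8 Hz.
8 Hz ≤ fs/2 = 9 Hz, appears at 8 Hz.
64 Hz mod fs = 10 Hz.
10 Hz > fs/2 = 9 Hz, folds to fs − 10 Hz = 8 Hz.
28 Hz mod fs = 10 Hz.
10 Hz > fs/2 = 9 Hz, folds to fs − 10 Hz = 8 Hz.
2 Hz ≤ fs/2 = 9 Hz, passes unchanged.
Distinct values: {2 Hz, 8 Hz}.

2 Hz, 8 Hz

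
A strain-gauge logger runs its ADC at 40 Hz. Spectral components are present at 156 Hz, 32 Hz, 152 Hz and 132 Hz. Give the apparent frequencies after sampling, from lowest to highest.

fs/2 = 20 Hz.
156 Hz mod fs = 36 Hz.
36 Hz > fs/2 = 20 Hz, folds to fs − 36 Hz = 4 Hz.
32 Hz > fs/2 = 20 Hz, folds to fs − 32 Hz = 8 Hz.
152 Hz mod fs = 32 Hz.
32 Hz > fs/2 = 20 Hz, folds to fs − 32 Hz = 8 Hz.
132 Hz mod fs = 12 Hz.
12 Hz ≤ fs/2 = 20 Hz, appears at 12 Hz.
Distinct values: {4 Hz, 8 Hz, 12 Hz}.

4 Hz, 8 Hz, 12 Hz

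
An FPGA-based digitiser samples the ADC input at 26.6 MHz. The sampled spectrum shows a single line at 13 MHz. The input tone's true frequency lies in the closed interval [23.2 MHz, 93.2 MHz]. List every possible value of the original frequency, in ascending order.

Frequencies that alias to 13 MHz are k·fs ± 13 MHz for integer k ≥ 0.
k=0: 13 MHz.
k=1: 13.6 MHz, 39.6 MHz.
k=2: 40.2 MHz, 66.2 MHz.
k=3: 66.8 MHz, 92.8 MHz.
k=4: 93.4 MHz, 119.4 MHz.
Within [23.2 MHz, 93.2 MHz]: 39.6 MHz, 40.2 MHz, 66.2 MHz, 66.8 MHz, 92.8 MHz.

39.6 MHz, 40.2 MHz, 66.2 MHz, 66.8 MHz, 92.8 MHz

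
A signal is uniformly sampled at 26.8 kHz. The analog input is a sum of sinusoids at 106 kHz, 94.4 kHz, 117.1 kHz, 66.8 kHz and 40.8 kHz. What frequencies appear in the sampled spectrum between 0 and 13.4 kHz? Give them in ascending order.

1.2 kHz, 9.9 kHz, 12.8 kHz, 13.2 kHz

fs/2 = 13.4 kHz.
106 kHz mod fs = 25.6 kHz.
25.6 kHz > fs/2 = 13.4 kHz, folds to fs − 25.6 kHz = 1.2 kHz.
94.4 kHz mod fs = 14 kHz.
14 kHz > fs/2 = 13.4 kHz, folds to fs − 14 kHz = 12.8 kHz.
117.1 kHz mod fs = 9.9 kHz.
9.9 kHz ≤ fs/2 = 13.4 kHz, appears at 9.9 kHz.
66.8 kHz mod fs = 13.2 kHz.
13.2 kHz ≤ fs/2 = 13.4 kHz, appears at 13.2 kHz.
40.8 kHz mod fs = 14 kHz.
14 kHz > fs/2 = 13.4 kHz, folds to fs − 14 kHz = 12.8 kHz.
Distinct values: {1.2 kHz, 9.9 kHz, 12.8 kHz, 13.2 kHz}.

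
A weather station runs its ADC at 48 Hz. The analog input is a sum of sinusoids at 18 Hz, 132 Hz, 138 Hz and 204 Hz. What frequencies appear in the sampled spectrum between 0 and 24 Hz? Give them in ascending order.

6 Hz, 12 Hz, 18 Hz

fs/2 = 24 Hz.
18 Hz ≤ fs/2 = 24 Hz, passes unchanged.
132 Hz mod fs = 36 Hz.
36 Hz > fs/2 = 24 Hz, folds to fs − 36 Hz = 12 Hz.
138 Hz mod fs = 42 Hz.
42 Hz > fs/2 = 24 Hz, folds to fs − 42 Hz = 6 Hz.
204 Hz mod fs = 12 Hz.
12 Hz ≤ fs/2 = 24 Hz, appears at 12 Hz.
Distinct values: {6 Hz, 12 Hz, 18 Hz}.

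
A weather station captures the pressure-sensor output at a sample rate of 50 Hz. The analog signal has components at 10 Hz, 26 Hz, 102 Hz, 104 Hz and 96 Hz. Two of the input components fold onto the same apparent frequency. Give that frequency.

4 Hz

fs/2 = 25 Hz.
10 Hz ≤ fs/2 = 25 Hz, passes unchanged.
26 Hz > fs/2 = 25 Hz, folds to fs − 26 Hz = 24 Hz.
102 Hz mod fs = 2 Hz.
2 Hz ≤ fs/2 = 25 Hz, appears at 2 Hz.
104 Hz mod fs = 4 Hz.
4 Hz ≤ fs/2 = 25 Hz, appears at 4 Hz.
96 Hz mod fs = 46 Hz.
46 Hz > fs/2 = 25 Hz, folds to fs − 46 Hz = 4 Hz.
96 Hz and 104 Hz both map to 4 Hz.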